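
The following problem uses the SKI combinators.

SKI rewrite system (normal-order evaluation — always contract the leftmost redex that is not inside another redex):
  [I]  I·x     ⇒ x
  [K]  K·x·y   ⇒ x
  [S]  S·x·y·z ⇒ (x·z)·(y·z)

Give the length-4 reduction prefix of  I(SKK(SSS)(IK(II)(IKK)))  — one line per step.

Answer: after 4 steps: S(IK(II)(IKK))(S(IK(II)(IKK)))

Reduction:
  start: I(SKK(SSS)(IK(II)(IKK)))
  step 1: SKK(SSS)(IK(II)(IKK))
  step 2: K(SSS)(K(SSS))(IK(II)(IKK))
  step 3: SSS(IK(II)(IKK))
  step 4: S(IK(II)(IKK))(S(IK(II)(IKK)))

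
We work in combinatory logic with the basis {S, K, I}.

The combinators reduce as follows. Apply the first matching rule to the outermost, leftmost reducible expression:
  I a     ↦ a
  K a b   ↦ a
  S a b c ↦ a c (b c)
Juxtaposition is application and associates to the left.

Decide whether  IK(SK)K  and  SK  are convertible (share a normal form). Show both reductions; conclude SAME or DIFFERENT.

Answer: SAME — A ⇓ SK, B ⇓ SK

Derivation:
Term A:
  start: IK(SK)K
  →1  K(SK)K
  →2  SK

Term B:
  start: SK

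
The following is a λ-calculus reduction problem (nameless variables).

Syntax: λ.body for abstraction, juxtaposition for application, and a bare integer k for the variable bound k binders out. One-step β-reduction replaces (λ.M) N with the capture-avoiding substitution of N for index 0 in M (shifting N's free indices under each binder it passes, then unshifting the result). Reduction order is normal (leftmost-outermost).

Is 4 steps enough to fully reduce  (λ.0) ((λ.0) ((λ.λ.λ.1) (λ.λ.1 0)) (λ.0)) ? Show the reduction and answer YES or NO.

  start: (λ.0) ((λ.0) ((λ.λ.λ.1) (λ.λ.1 0)) (λ.0))
  step 1: (λ.0) ((λ.λ.λ.1) (λ.λ.1 0)) (λ.0)
  step 2: (λ.λ.λ.1) (λ.λ.1 0) (λ.0)
  step 3: (λ.λ.1) (λ.0)
  step 4: λ.λ.0

Answer: YES — reaches normal form λ.λ.0 in 4 ≤ 4 steps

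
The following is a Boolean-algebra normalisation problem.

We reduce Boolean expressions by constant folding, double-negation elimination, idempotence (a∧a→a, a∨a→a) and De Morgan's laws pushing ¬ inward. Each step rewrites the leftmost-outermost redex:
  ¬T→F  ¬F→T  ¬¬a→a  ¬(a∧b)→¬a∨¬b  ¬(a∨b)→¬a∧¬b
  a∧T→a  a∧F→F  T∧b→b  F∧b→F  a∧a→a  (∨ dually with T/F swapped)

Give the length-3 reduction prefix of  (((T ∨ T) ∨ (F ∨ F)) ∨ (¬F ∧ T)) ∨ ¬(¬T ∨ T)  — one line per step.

  start: (((T ∨ T) ∨ (F ∨ F)) ∨ (¬F ∧ T)) ∨ ¬(¬T ∨ T)
  step 1: ((T ∨ (F ∨ F)) ∨ (¬F ∧ T)) ∨ ¬(¬T ∨ T)
  step 2: (T ∨ (¬F ∧ T)) ∨ ¬(¬T ∨ T)
  step 3: T ∨ ¬(¬T ∨ T)

Answer: after 3 steps: T ∨ ¬(¬T ∨ T)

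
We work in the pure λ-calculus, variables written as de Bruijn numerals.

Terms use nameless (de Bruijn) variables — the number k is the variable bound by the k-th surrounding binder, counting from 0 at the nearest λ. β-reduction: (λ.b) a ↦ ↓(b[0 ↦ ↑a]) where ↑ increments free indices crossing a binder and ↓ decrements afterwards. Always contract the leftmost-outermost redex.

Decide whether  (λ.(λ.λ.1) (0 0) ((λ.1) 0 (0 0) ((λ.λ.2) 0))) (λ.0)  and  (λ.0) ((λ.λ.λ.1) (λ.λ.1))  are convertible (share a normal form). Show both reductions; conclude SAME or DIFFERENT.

Answer: DIFFERENT — A ⇓ λ.0, B ⇓ λ.λ.1

Working:
Term A:
  start: (λ.(λ.λ.1) (0 0) ((λ.1) 0 (0 0) ((λ.λ.2) 0))) (λ.0)
  step 1: (λ.λ.1) ((λ.0) (λ.0)) ((λ.λ.0) (λ.0) ((λ.0) (λ.0)) ((λ.λ.λ.0) (λ.0)))
  step 2: (λ.(λ.0) (λ.0)) ((λ.λ.0) (λ.0) ((λ.0) (λ.0)) ((λ.λ.λ.0) (λ.0)))
  step 3: (λ.0) (λ.0)
  step 4: λ.0

Term B:
  start: (λ.0) ((λ.λ.λ.1) (λ.λ.1))
  step 1: (λ.λ.λ.1) (λ.λ.1)
  step 2: λ.λ.1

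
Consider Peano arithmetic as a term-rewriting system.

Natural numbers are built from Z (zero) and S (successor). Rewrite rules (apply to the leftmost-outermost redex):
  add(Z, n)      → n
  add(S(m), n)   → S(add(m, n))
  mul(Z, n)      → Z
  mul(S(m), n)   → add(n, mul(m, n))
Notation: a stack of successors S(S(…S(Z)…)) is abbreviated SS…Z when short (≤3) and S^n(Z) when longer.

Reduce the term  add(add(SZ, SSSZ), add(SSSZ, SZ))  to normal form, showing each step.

  start: add(add(SZ, SSSZ), add(SSSZ, SZ))
  step 1: add(S(add(Z, SSSZ)), add(SSSZ, SZ))
  step 2: S(add(add(Z, SSSZ), add(SSSZ, SZ)))
  step 3: S(add(SSSZ, add(SSSZ, SZ)))
  step 4: S(S(add(SSZ, add(SSSZ, SZ))))
  step 5: S(S(S(add(SZ, add(SSSZ, SZ)))))
  step 6: S(S(S(S(add(Z, add(SSSZ, SZ))))))
  step 7: S(S(S(S(add(SSSZ, SZ)))))
  step 8: S(S(S(S(S(add(SSZ, SZ))))))
  step 9: S(S(S(S(S(S(add(SZ, SZ)))))))
  step 10: S(S(S(S(S(S(S(add(Z, SZ))))))))
  step 11: S^8(Z)

Answer: normal form = S^8(Z)  (in 11 steps)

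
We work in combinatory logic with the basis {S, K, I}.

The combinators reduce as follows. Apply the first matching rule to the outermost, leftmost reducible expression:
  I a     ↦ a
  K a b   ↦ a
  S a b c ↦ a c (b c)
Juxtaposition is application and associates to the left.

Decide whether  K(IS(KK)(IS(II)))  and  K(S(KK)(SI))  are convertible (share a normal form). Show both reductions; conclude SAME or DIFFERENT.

Term A:
  start: K(IS(KK)(IS(II)))
  [1] K(S(KK)(IS(II)))
  [2] K(S(KK)(S(II)))
  [3] K(S(KK)(SI))

Term B:
  start: K(S(KK)(SI))

Answer: SAME — A ⇓ K(S(KK)(SI)), B ⇓ K(S(KK)(SI))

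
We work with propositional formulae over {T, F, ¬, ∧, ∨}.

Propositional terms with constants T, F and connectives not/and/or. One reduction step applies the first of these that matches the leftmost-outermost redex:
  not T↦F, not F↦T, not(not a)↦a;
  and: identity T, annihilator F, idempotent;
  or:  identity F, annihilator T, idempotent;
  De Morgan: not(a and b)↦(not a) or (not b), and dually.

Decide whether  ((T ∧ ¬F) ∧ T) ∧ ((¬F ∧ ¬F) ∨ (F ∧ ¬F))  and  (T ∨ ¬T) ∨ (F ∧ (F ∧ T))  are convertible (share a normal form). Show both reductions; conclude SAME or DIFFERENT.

Term A:
  start: ((T ∧ ¬F) ∧ T) ∧ ((¬F ∧ ¬F) ∨ (F ∧ ¬F))
  [1] (T ∧ ¬F) ∧ ((¬F ∧ ¬F) ∨ (F ∧ ¬F))
  [2] ¬F ∧ ((¬F ∧ ¬F) ∨ (F ∧ ¬F))
  [3] T ∧ ((¬F ∧ ¬F) ∨ (F ∧ ¬F))
  [4] (¬F ∧ ¬F) ∨ (F ∧ ¬F)
  [5] ¬F ∨ (F ∧ ¬F)
  [6] T ∨ (F ∧ ¬F)
  [7] T

Term B:
  start: (T ∨ ¬T) ∨ (F ∧ (F ∧ T))
  [1] T ∨ (F ∧ (F ∧ T))
  [2] T

Answer: SAME — A ⇓ T, B ⇓ T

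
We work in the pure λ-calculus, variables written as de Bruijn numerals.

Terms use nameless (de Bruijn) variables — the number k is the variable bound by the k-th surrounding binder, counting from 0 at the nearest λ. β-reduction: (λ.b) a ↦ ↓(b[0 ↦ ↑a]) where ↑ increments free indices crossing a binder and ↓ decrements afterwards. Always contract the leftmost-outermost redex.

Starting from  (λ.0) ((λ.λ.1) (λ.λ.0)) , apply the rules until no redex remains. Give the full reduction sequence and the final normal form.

Answer: normal form = λ.λ.λ.0  (in 2 steps)

Derivation:
  start: (λ.0) ((λ.λ.1) (λ.λ.0))
  step 1: (λ.λ.1) (λ.λ.0)
  step 2: λ.λ.λ.0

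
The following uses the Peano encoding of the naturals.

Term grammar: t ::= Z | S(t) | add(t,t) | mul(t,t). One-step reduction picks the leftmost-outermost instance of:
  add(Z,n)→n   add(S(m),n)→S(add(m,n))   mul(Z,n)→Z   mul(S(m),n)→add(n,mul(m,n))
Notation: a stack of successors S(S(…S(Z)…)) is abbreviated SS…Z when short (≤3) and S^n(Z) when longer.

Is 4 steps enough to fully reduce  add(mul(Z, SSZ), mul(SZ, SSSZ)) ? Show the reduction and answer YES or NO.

  start: add(mul(Z, SSZ), mul(SZ, SSSZ))
  →1  add(Z, mul(SZ, SSSZ))
  →2  mul(SZ, SSSZ)
  →3  add(SSSZ, mul(Z, SSSZ))
  →4  S(add(SSZ, mul(Z, SSSZ)))

Answer: NO — after 4 steps the term is S(add(SSZ, mul(Z, SSSZ))), not yet normal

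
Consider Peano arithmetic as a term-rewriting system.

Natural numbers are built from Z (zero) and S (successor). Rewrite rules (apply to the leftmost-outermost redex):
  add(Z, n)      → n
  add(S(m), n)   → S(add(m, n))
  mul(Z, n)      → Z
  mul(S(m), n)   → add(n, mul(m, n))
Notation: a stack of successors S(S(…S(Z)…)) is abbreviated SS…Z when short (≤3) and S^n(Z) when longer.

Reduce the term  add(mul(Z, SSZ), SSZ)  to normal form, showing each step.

  start: add(mul(Z, SSZ), SSZ)
  →1  add(Z, SSZ)
  →2  SSZ

Answer: normal form = SSZ  (in 2 steps)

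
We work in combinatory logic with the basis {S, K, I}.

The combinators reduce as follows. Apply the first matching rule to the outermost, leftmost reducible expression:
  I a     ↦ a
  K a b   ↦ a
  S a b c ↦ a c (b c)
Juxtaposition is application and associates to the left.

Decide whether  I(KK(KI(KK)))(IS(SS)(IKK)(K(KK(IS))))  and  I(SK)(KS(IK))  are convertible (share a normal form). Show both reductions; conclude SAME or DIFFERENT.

Term A:
  start: I(KK(KI(KK)))(IS(SS)(IKK)(K(KK(IS))))
  step 1: KK(KI(KK))(IS(SS)(IKK)(K(KK(IS))))
  step 2: K(IS(SS)(IKK)(K(KK(IS))))
  step 3: K(S(SS)(IKK)(K(KK(IS))))
  step 4: K(SS(K(KK(IS)))(IKK(K(KK(IS)))))
  step 5: K(S(IKK(K(KK(IS))))(K(KK(IS))(IKK(K(KK(IS))))))
  step 6: K(S(KK(K(KK(IS))))(K(KK(IS))(IKK(K(KK(IS))))))
  step 7: K(SK(K(KK(IS))(IKK(K(KK(IS))))))
  step 8: K(SK(KK(IS)))
  step 9: K(SKK)

Term B:
  start: I(SK)(KS(IK))
  step 1: SK(KS(IK))
  step 2: SKS

Answer: DIFFERENT — A ⇓ K(SKK), B ⇓ SKS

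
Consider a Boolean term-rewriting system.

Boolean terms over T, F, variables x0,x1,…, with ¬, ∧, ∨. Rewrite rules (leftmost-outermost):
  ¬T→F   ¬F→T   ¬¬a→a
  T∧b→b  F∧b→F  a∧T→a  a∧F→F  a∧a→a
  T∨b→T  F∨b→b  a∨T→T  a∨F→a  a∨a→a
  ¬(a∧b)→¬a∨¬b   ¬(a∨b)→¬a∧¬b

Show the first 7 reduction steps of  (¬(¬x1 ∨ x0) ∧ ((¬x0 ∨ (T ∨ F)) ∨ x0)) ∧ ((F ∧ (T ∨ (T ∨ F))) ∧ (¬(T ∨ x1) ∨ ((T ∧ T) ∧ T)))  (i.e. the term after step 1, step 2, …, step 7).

Answer: after 7 steps: (x1 ∧ ¬x0) ∧ (F ∧ (¬(T ∨ x1) ∨ ((T ∧ T) ∧ T)))

Derivation:
  start: (¬(¬x1 ∨ x0) ∧ ((¬x0 ∨ (T ∨ F)) ∨ x0)) ∧ ((F ∧ (T ∨ (T ∨ F))) ∧ (¬(T ∨ x1) ∨ ((T ∧ T) ∧ T)))
  [1] ((¬¬x1 ∧ ¬x0) ∧ ((¬x0 ∨ (T ∨ F)) ∨ x0)) ∧ ((F ∧ (T ∨ (T ∨ F))) ∧ (¬(T ∨ x1) ∨ ((T ∧ T) ∧ T)))
  [2] ((x1 ∧ ¬x0) ∧ ((¬x0 ∨ (T ∨ F)) ∨ x0)) ∧ ((F ∧ (T ∨ (T ∨ F))) ∧ (¬(T ∨ x1) ∨ ((T ∧ T) ∧ T)))
  [3] ((x1 ∧ ¬x0) ∧ ((¬x0 ∨ T) ∨ x0)) ∧ ((F ∧ (T ∨ (T ∨ F))) ∧ (¬(T ∨ x1) ∨ ((T ∧ T) ∧ T)))
  [4] ((x1 ∧ ¬x0) ∧ (T ∨ x0)) ∧ ((F ∧ (T ∨ (T ∨ F))) ∧ (¬(T ∨ x1) ∨ ((T ∧ T) ∧ T)))
  [5] ((x1 ∧ ¬x0) ∧ T) ∧ ((F ∧ (T ∨ (T ∨ F))) ∧ (¬(T ∨ x1) ∨ ((T ∧ T) ∧ T)))
  [6] (x1 ∧ ¬x0) ∧ ((F ∧ (T ∨ (T ∨ F))) ∧ (¬(T ∨ x1) ∨ ((T ∧ T) ∧ T)))
  [7] (x1 ∧ ¬x0) ∧ (F ∧ (¬(T ∨ x1) ∨ ((T ∧ T) ∧ T)))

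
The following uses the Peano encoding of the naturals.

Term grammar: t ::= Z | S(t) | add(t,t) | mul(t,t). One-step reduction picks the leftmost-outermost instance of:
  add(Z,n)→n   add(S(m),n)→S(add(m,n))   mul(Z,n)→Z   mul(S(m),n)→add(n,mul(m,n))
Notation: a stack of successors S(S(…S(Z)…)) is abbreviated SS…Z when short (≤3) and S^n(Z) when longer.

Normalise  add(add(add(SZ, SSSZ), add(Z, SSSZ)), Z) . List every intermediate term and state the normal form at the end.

  start: add(add(add(SZ, SSSZ), add(Z, SSSZ)), Z)
  step 1: add(add(S(add(Z, SSSZ)), add(Z, SSSZ)), Z)
  step 2: add(S(add(add(Z, SSSZ), add(Z, SSSZ))), Z)
  step 3: S(add(add(add(Z, SSSZ), add(Z, SSSZ)), Z))
  step 4: S(add(add(SSSZ, add(Z, SSSZ)), Z))
  step 5: S(add(S(add(SSZ, add(Z, SSSZ))), Z))
  step 6: S(S(add(add(SSZ, add(Z, SSSZ)), Z)))
  step 7: S(S(add(S(add(SZ, add(Z, SSSZ))), Z)))
  step 8: S(S(S(add(add(SZ, add(Z, SSSZ)), Z))))
  step 9: S(S(S(add(S(add(Z, add(Z, SSSZ))), Z))))
  step 10: S(S(S(S(add(add(Z, add(Z, SSSZ)), Z)))))
  step 11: S(S(S(S(add(add(Z, SSSZ), Z)))))
  step 12: S(S(S(S(add(SSSZ, Z)))))
  step 13: S(S(S(S(S(add(SSZ, Z))))))
  step 14: S(S(S(S(S(S(add(SZ, Z)))))))
  step 15: S(S(S(S(S(S(S(add(Z, Z))))))))
  step 16: S^7(Z)

Answer: normal form = S^7(Z)  (in 16 steps)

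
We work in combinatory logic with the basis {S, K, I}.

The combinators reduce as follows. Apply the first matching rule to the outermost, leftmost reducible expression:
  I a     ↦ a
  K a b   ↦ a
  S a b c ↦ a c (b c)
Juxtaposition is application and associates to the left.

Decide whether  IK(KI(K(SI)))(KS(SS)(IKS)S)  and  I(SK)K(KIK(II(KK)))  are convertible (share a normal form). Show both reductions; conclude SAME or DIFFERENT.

Term A:
  start: IK(KI(K(SI)))(KS(SS)(IKS)S)
  [1] K(KI(K(SI)))(KS(SS)(IKS)S)
  [2] KI(K(SI))
  [3] I

Term B:
  start: I(SK)K(KIK(II(KK)))
  [1] SKK(KIK(II(KK)))
  [2] K(KIK(II(KK)))(K(KIK(II(KK))))
  [3] KIK(II(KK))
  [4] I(II(KK))
  [5] II(KK)
  [6] I(KK)
  [7] KK

Answer: DIFFERENT — A ⇓ I, B ⇓ KK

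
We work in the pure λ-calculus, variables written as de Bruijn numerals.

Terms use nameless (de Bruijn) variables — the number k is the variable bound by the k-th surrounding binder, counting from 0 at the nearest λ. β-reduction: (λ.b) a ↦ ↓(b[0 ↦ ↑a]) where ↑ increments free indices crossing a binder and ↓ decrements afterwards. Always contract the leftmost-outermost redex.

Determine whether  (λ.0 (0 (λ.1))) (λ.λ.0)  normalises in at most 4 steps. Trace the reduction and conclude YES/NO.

  start: (λ.0 (0 (λ.1))) (λ.λ.0)
  [1] (λ.λ.0) ((λ.λ.0) (λ.λ.λ.0))
  [2] λ.0

Answer: YES — reaches normal form λ.0 in 2 ≤ 4 steps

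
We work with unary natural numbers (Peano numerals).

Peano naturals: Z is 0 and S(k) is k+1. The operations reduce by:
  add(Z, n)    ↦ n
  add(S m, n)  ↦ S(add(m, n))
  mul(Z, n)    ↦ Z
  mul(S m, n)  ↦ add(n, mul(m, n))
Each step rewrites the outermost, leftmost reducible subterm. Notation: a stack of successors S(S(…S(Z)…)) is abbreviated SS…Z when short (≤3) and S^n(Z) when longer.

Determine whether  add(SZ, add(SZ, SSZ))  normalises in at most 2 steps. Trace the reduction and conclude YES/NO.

Answer: NO — after 2 steps the term is S(add(SZ, SSZ)), not yet normal

Derivation:
  start: add(SZ, add(SZ, SSZ))
  →1  S(add(Z, add(SZ, SSZ)))
  →2  S(add(SZ, SSZ))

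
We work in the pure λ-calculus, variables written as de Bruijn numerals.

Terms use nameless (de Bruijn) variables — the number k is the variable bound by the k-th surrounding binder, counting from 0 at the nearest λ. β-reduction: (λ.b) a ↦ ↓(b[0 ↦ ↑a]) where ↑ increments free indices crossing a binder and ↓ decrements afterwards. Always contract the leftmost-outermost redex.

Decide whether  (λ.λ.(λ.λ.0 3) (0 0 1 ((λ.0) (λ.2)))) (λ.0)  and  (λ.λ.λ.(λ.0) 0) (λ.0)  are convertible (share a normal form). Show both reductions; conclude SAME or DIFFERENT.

Term A:
  start: (λ.λ.(λ.λ.0 3) (0 0 1 ((λ.0) (λ.2)))) (λ.0)
  →1  λ.(λ.λ.0 (λ.0)) (0 0 (λ.0) ((λ.0) (λ.λ.0)))
  →2  λ.λ.0 (λ.0)

Term B:
  start: (λ.λ.λ.(λ.0) 0) (λ.0)
  →1  λ.λ.(λ.0) 0
  →2  λ.λ.0

Answer: DIFFERENT — A ⇓ λ.λ.0 (λ.0), B ⇓ λ.λ.0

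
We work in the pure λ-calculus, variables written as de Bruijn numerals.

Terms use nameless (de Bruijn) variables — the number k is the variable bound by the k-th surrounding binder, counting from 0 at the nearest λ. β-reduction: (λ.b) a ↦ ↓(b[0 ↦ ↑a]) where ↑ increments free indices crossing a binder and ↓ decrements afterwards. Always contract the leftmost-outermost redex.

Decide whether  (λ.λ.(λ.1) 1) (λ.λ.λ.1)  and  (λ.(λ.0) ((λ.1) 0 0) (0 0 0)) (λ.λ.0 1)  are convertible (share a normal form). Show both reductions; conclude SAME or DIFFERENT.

Term A:
  start: (λ.λ.(λ.1) 1) (λ.λ.λ.1)
  step 1: λ.(λ.1) (λ.λ.λ.1)
  step 2: λ.0

Term B:
  start: (λ.(λ.0) ((λ.1) 0 0) (0 0 0)) (λ.λ.0 1)
  step 1: (λ.0) ((λ.λ.λ.0 1) (λ.λ.0 1) (λ.λ.0 1)) ((λ.λ.0 1) (λ.λ.0 1) (λ.λ.0 1))
  step 2: (λ.λ.λ.0 1) (λ.λ.0 1) (λ.λ.0 1) ((λ.λ.0 1) (λ.λ.0 1) (λ.λ.0 1))
  step 3: (λ.λ.0 1) (λ.λ.0 1) ((λ.λ.0 1) (λ.λ.0 1) (λ.λ.0 1))
  step 4: (λ.0 (λ.λ.0 1)) ((λ.λ.0 1) (λ.λ.0 1) (λ.λ.0 1))
  step 5: (λ.λ.0 1) (λ.λ.0 1) (λ.λ.0 1) (λ.λ.0 1)
  step 6: (λ.0 (λ.λ.0 1)) (λ.λ.0 1) (λ.λ.0 1)
  step 7: (λ.λ.0 1) (λ.λ.0 1) (λ.λ.0 1)
  step 8: (λ.0 (λ.λ.0 1)) (λ.λ.0 1)
  step 9: (λ.λ.0 1) (λ.λ.0 1)
  step 10: λ.0 (λ.λ.0 1)

Answer: DIFFERENT — A ⇓ λ.0, B ⇓ λ.0 (λ.λ.0 1)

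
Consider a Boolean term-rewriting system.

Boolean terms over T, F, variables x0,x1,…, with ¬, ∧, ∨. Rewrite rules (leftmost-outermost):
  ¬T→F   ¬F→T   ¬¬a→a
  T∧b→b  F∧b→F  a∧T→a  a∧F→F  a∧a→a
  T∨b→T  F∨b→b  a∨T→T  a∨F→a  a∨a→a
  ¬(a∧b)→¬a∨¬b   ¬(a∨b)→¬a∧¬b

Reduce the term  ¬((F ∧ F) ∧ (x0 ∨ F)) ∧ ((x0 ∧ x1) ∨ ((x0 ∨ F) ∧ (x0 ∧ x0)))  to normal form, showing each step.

Answer: normal form = (x0 ∧ x1) ∨ x0  (in 9 steps)

Reduction:
  start: ¬((F ∧ F) ∧ (x0 ∨ F)) ∧ ((x0 ∧ x1) ∨ ((x0 ∨ F) ∧ (x0 ∧ x0)))
  step 1: (¬(F ∧ F) ∨ ¬(x0 ∨ F)) ∧ ((x0 ∧ x1) ∨ ((x0 ∨ F) ∧ (x0 ∧ x0)))
  step 2: ((¬F ∨ ¬F) ∨ ¬(x0 ∨ F)) ∧ ((x0 ∧ x1) ∨ ((x0 ∨ F) ∧ (x0 ∧ x0)))
  step 3: (¬F ∨ ¬(x0 ∨ F)) ∧ ((x0 ∧ x1) ∨ ((x0 ∨ F) ∧ (x0 ∧ x0)))
  step 4: (T ∨ ¬(x0 ∨ F)) ∧ ((x0 ∧ x1) ∨ ((x0 ∨ F) ∧ (x0 ∧ x0)))
  step 5: T ∧ ((x0 ∧ x1) ∨ ((x0 ∨ F) ∧ (x0 ∧ x0)))
  step 6: (x0 ∧ x1) ∨ ((x0 ∨ F) ∧ (x0 ∧ x0))
  step 7: (x0 ∧ x1) ∨ (x0 ∧ (x0 ∧ x0))
  step 8: (x0 ∧ x1) ∨ (x0 ∧ x0)
  step 9: (x0 ∧ x1) ∨ x0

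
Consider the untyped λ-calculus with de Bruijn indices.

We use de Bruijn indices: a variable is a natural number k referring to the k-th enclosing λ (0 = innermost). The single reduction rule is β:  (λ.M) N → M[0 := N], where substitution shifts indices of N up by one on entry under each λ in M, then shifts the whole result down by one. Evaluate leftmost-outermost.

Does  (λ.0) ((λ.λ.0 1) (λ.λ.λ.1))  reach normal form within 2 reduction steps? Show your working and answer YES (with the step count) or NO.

  start: (λ.0) ((λ.λ.0 1) (λ.λ.λ.1))
  →1  (λ.λ.0 1) (λ.λ.λ.1)
  →2  λ.0 (λ.λ.λ.1)

Answer: YES — reaches normal form λ.0 (λ.λ.λ.1) in 2 ≤ 2 steps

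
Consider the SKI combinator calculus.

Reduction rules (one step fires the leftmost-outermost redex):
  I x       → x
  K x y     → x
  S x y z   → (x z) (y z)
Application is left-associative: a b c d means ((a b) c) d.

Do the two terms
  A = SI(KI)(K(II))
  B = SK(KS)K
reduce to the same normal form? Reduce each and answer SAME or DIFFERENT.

Term A:
  start: SI(KI)(K(II))
  [1] I(K(II))(KI(K(II)))
  [2] K(II)(KI(K(II)))
  [3] II
  [4] I

Term B:
  start: SK(KS)K
  [1] KK(KSK)
  [2] K

Answer: DIFFERENT — A ⇓ I, B ⇓ K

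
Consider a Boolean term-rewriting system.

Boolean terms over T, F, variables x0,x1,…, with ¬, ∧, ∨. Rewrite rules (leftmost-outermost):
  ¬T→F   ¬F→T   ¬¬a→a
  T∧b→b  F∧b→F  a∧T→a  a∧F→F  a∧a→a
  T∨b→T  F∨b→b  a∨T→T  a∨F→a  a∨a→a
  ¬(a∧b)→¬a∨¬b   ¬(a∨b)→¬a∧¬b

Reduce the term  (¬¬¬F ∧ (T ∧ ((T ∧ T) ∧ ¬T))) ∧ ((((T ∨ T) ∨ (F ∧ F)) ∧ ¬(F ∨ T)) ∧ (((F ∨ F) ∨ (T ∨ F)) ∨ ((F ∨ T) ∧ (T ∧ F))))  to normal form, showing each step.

Answer: normal form = F  (in 8 steps)

Derivation:
  start: (¬¬¬F ∧ (T ∧ ((T ∧ T) ∧ ¬T))) ∧ ((((T ∨ T) ∨ (F ∧ F)) ∧ ¬(F ∨ T)) ∧ (((F ∨ F) ∨ (T ∨ F)) ∨ ((F ∨ T) ∧ (T ∧ F))))
  [1] (¬F ∧ (T ∧ ((T ∧ T) ∧ ¬T))) ∧ ((((T ∨ T) ∨ (F ∧ F)) ∧ ¬(F ∨ T)) ∧ (((F ∨ F) ∨ (T ∨ F)) ∨ ((F ∨ T) ∧ (T ∧ F))))
  [2] (T ∧ (T ∧ ((T ∧ T) ∧ ¬T))) ∧ ((((T ∨ T) ∨ (F ∧ F)) ∧ ¬(F ∨ T)) ∧ (((F ∨ F) ∨ (T ∨ F)) ∨ ((F ∨ T) ∧ (T ∧ F))))
  [3] (T ∧ ((T ∧ T) ∧ ¬T)) ∧ ((((T ∨ T) ∨ (F ∧ F)) ∧ ¬(F ∨ T)) ∧ (((F ∨ F) ∨ (T ∨ F)) ∨ ((F ∨ T) ∧ (T ∧ F))))
  [4] ((T ∧ T) ∧ ¬T) ∧ ((((T ∨ T) ∨ (F ∧ F)) ∧ ¬(F ∨ T)) ∧ (((F ∨ F) ∨ (T ∨ F)) ∨ ((F ∨ T) ∧ (T ∧ F))))
  [5] (T ∧ ¬T) ∧ ((((T ∨ T) ∨ (F ∧ F)) ∧ ¬(F ∨ T)) ∧ (((F ∨ F) ∨ (T ∨ F)) ∨ ((F ∨ T) ∧ (T ∧ F))))
  [6] ¬T ∧ ((((T ∨ T) ∨ (F ∧ F)) ∧ ¬(F ∨ T)) ∧ (((F ∨ F) ∨ (T ∨ F)) ∨ ((F ∨ T) ∧ (T ∧ F))))
  [7] F ∧ ((((T ∨ T) ∨ (F ∧ F)) ∧ ¬(F ∨ T)) ∧ (((F ∨ F) ∨ (T ∨ F)) ∨ ((F ∨ T) ∧ (T ∧ F))))
  [8] F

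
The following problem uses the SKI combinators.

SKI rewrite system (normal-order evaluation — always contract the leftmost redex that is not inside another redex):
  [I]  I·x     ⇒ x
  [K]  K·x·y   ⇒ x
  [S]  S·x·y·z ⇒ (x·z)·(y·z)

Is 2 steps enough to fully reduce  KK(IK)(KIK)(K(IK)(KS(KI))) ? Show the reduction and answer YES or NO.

  start: KK(IK)(KIK)(K(IK)(KS(KI)))
  [1] K(KIK)(K(IK)(KS(KI)))
  [2] KIK

Answer: NO — after 2 steps the term is KIK, not yet normal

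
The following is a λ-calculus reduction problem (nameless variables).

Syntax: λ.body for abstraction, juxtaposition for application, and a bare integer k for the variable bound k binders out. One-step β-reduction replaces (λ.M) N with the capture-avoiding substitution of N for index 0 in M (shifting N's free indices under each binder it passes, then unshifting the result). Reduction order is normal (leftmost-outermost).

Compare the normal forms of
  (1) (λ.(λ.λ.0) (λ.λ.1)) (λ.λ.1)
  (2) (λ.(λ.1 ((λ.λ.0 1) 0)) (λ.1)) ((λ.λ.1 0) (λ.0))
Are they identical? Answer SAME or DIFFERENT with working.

Answer: DIFFERENT — A ⇓ λ.0, B ⇓ λ.0 (λ.λ.0)

Derivation:
Term A:
  start: (λ.(λ.λ.0) (λ.λ.1)) (λ.λ.1)
  step 1: (λ.λ.0) (λ.λ.1)
  step 2: λ.0

Term B:
  start: (λ.(λ.1 ((λ.λ.0 1) 0)) (λ.1)) ((λ.λ.1 0) (λ.0))
  step 1: (λ.(λ.λ.1 0) (λ.0) ((λ.λ.0 1) 0)) (λ.(λ.λ.1 0) (λ.0))
  step 2: (λ.λ.1 0) (λ.0) ((λ.λ.0 1) (λ.(λ.λ.1 0) (λ.0)))
  step 3: (λ.(λ.0) 0) ((λ.λ.0 1) (λ.(λ.λ.1 0) (λ.0)))
  step 4: (λ.0) ((λ.λ.0 1) (λ.(λ.λ.1 0) (λ.0)))
  step 5: (λ.λ.0 1) (λ.(λ.λ.1 0) (λ.0))
  step 6: λ.0 (λ.(λ.λ.1 0) (λ.0))
  step 7: λ.0 (λ.λ.(λ.0) 0)
  step 8: λ.0 (λ.λ.0)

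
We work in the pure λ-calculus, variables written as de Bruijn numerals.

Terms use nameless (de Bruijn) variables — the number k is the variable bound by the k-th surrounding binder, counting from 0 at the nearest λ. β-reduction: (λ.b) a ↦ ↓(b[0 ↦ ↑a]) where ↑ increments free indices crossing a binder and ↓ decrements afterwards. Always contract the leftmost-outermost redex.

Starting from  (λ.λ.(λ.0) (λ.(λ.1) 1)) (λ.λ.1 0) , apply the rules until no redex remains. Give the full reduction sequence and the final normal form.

  start: (λ.λ.(λ.0) (λ.(λ.1) 1)) (λ.λ.1 0)
  step 1: λ.(λ.0) (λ.(λ.1) 1)
  step 2: λ.λ.(λ.1) 1
  step 3: λ.λ.0

Answer: normal form = λ.λ.0  (in 3 steps)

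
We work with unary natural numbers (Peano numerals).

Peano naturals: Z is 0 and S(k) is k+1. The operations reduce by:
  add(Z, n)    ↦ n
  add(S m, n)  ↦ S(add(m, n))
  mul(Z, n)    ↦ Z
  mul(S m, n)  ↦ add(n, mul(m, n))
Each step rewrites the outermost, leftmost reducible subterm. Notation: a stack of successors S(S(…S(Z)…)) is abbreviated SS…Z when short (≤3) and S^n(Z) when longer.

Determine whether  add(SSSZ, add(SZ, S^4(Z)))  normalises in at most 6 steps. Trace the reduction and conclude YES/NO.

  start: add(SSSZ, add(SZ, S^4(Z)))
  [1] S(add(SSZ, add(SZ, S^4(Z))))
  [2] S(S(add(SZ, add(SZ, S^4(Z)))))
  [3] S(S(S(add(Z, add(SZ, S^4(Z))))))
  [4] S(S(S(add(SZ, S^4(Z)))))
  [5] S(S(S(S(add(Z, S^4(Z))))))
  [6] S^8(Z)

Answer: YES — reaches normal form S^8(Z) in 6 ≤ 6 steps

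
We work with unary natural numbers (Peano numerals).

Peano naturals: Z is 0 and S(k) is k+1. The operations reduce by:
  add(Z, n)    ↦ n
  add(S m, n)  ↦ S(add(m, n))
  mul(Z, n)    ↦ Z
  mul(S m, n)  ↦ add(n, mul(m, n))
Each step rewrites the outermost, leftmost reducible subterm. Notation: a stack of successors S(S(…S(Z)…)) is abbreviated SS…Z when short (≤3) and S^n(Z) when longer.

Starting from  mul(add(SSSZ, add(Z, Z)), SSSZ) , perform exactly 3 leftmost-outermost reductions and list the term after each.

Answer: after 3 steps: S(add(SSZ, mul(add(SSZ, add(Z, Z)), SSSZ)))

Derivation:
  start: mul(add(SSSZ, add(Z, Z)), SSSZ)
  step 1: mul(S(add(SSZ, add(Z, Z))), SSSZ)
  step 2: add(SSSZ, mul(add(SSZ, add(Z, Z)), SSSZ))
  step 3: S(add(SSZ, mul(add(SSZ, add(Z, Z)), SSSZ)))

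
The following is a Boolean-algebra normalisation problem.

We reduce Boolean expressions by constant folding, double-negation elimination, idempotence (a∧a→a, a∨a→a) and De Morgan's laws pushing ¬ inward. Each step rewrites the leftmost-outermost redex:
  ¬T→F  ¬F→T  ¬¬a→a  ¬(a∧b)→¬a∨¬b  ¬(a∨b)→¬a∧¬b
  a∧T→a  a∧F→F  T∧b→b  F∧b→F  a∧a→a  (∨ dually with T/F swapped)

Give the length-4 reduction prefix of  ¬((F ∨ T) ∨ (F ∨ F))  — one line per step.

Answer: after 4 steps: ¬T ∧ ¬(F ∨ F)

Reduction:
  start: ¬((F ∨ T) ∨ (F ∨ F))
  →1  ¬(F ∨ T) ∧ ¬(F ∨ F)
  →2  (¬F ∧ ¬T) ∧ ¬(F ∨ F)
  →3  (T ∧ ¬T) ∧ ¬(F ∨ F)
  →4  ¬T ∧ ¬(F ∨ F)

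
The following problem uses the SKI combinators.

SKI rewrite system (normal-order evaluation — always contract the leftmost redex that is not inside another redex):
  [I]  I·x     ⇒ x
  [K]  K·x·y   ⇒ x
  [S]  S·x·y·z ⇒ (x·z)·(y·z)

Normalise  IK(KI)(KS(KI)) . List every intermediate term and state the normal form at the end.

  start: IK(KI)(KS(KI))
  [1] K(KI)(KS(KI))
  [2] KI

Answer: normal form = KI  (in 2 steps)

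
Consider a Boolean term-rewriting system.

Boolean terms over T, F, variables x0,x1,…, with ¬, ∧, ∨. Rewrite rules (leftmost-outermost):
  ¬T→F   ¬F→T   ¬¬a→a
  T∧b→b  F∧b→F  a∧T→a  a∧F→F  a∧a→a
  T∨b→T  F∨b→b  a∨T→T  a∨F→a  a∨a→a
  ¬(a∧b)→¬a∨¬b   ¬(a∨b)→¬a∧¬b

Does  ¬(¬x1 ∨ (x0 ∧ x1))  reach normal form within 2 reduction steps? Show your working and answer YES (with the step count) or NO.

Answer: NO — after 2 steps the term is x1 ∧ ¬(x0 ∧ x1), not yet normal

Working:
  start: ¬(¬x1 ∨ (x0 ∧ x1))
  →1  ¬¬x1 ∧ ¬(x0 ∧ x1)
  →2  x1 ∧ ¬(x0 ∧ x1)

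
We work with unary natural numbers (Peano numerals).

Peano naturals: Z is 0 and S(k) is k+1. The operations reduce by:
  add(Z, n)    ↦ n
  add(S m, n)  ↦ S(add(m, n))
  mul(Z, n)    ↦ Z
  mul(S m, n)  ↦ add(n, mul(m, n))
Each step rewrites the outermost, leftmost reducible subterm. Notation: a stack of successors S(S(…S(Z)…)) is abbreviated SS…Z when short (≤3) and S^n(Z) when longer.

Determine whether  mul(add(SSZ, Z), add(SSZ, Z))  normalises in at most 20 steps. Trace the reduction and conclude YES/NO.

  start: mul(add(SSZ, Z), add(SSZ, Z))
  step 1: mul(S(add(SZ, Z)), add(SSZ, Z))
  step 2: add(add(SSZ, Z), mul(add(SZ, Z), add(SSZ, Z)))
  step 3: add(S(add(SZ, Z)), mul(add(SZ, Z), add(SSZ, Z)))
  step 4: S(add(add(SZ, Z), mul(add(SZ, Z), add(SSZ, Z))))
  step 5: S(add(S(add(Z, Z)), mul(add(SZ, Z), add(SSZ, Z))))
  step 6: S(S(add(add(Z, Z), mul(add(SZ, Z), add(SSZ, Z)))))
  step 7: S(S(add(Z, mul(add(SZ, Z), add(SSZ, Z)))))
  step 8: S(S(mul(add(SZ, Z), add(SSZ, Z))))
  step 9: S(S(mul(S(add(Z, Z)), add(SSZ, Z))))
  step 10: S(S(add(add(SSZ, Z), mul(add(Z, Z), add(SSZ, Z)))))
  step 11: S(S(add(S(add(SZ, Z)), mul(add(Z, Z), add(SSZ, Z)))))
  step 12: S(S(S(add(add(SZ, Z), mul(add(Z, Z), add(SSZ, Z))))))
  step 13: S(S(S(add(S(add(Z, Z)), mul(add(Z, Z), add(SSZ, Z))))))
  step 14: S(S(S(S(add(add(Z, Z), mul(add(Z, Z), add(SSZ, Z)))))))
  step 15: S(S(S(S(add(Z, mul(add(Z, Z), add(SSZ, Z)))))))
  step 16: S(S(S(S(mul(add(Z, Z), add(SSZ, Z))))))
  step 17: S(S(S(S(mul(Z, add(SSZ, Z))))))
  step 18: S^4(Z)

Answer: YES — reaches normal form S^4(Z) in 18 ≤ 20 steps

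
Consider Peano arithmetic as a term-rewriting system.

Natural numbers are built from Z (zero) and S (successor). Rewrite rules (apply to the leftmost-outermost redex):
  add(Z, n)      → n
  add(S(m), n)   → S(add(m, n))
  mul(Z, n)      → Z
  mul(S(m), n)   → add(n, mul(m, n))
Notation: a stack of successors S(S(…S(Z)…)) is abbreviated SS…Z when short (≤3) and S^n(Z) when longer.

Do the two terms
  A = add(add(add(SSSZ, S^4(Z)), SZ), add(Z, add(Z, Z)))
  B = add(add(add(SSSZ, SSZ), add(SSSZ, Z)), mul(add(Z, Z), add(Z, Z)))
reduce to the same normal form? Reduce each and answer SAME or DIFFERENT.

Term A:
  start: add(add(add(SSSZ, S^4(Z)), SZ), add(Z, add(Z, Z)))
  step 1: add(add(S(add(SSZ, S^4(Z))), SZ), add(Z, add(Z, Z)))
  step 2: add(S(add(add(SSZ, S^4(Z)), SZ)), add(Z, add(Z, Z)))
  step 3: S(add(add(add(SSZ, S^4(Z)), SZ), add(Z, add(Z, Z))))
  step 4: S(add(add(S(add(SZ, S^4(Z))), SZ), add(Z, add(Z, Z))))
  step 5: S(add(S(add(add(SZ, S^4(Z)), SZ)), add(Z, add(Z, Z))))
  step 6: S(S(add(add(add(SZ, S^4(Z)), SZ), add(Z, add(Z, Z)))))
  step 7: S(S(add(add(S(add(Z, S^4(Z))), SZ), add(Z, add(Z, Z)))))
  step 8: S(S(add(S(add(add(Z, S^4(Z)), SZ)), add(Z, add(Z, Z)))))
  step 9: S(S(S(add(add(add(Z, S^4(Z)), SZ), add(Z, add(Z, Z))))))
  step 10: S(S(S(add(add(S^4(Z), SZ), add(Z, add(Z, Z))))))
  step 11: S(S(S(add(S(add(SSSZ, SZ)), add(Z, add(Z, Z))))))
  step 12: S(S(S(S(add(add(SSSZ, SZ), add(Z, add(Z, Z)))))))
  step 13: S(S(S(S(add(S(add(SSZ, SZ)), add(Z, add(Z, Z)))))))
  step 14: S(S(S(S(S(add(add(SSZ, SZ), add(Z, add(Z, Z))))))))
  step 15: S(S(S(S(S(add(S(add(SZ, SZ)), add(Z, add(Z, Z))))))))
  step 16: S(S(S(S(S(S(add(add(SZ, SZ), add(Z, add(Z, Z)))))))))
  step 17: S(S(S(S(S(S(add(S(add(Z, SZ)), add(Z, add(Z, Z)))))))))
  step 18: S(S(S(S(S(S(S(add(add(Z, SZ), add(Z, add(Z, Z))))))))))
  step 19: S(S(S(S(S(S(S(add(SZ, add(Z, add(Z, Z))))))))))
  step 20: S(S(S(S(S(S(S(S(add(Z, add(Z, add(Z, Z)))))))))))
  step 21: S(S(S(S(S(S(S(S(add(Z, add(Z, Z))))))))))
  step 22: S(S(S(S(S(S(S(S(add(Z, Z)))))))))
  step 23: S^8(Z)

Term B:
  start: add(add(add(SSSZ, SSZ), add(SSSZ, Z)), mul(add(Z, Z), add(Z, Z)))
  step 1: add(add(S(add(SSZ, SSZ)), add(SSSZ, Z)), mul(add(Z, Z), add(Z, Z)))
  step 2: add(S(add(add(SSZ, SSZ), add(SSSZ, Z))), mul(add(Z, Z), add(Z, Z)))
  step 3: S(add(add(add(SSZ, SSZ), add(SSSZ, Z)), mul(add(Z, Z), add(Z, Z))))
  step 4: S(add(add(S(add(SZ, SSZ)), add(SSSZ, Z)), mul(add(Z, Z), add(Z, Z))))
  step 5: S(add(S(add(add(SZ, SSZ), add(SSSZ, Z))), mul(add(Z, Z), add(Z, Z))))
  step 6: S(S(add(add(add(SZ, SSZ), add(SSSZ, Z)), mul(add(Z, Z), add(Z, Z)))))
  step 7: S(S(add(add(S(add(Z, SSZ)), add(SSSZ, Z)), mul(add(Z, Z), add(Z, Z)))))
  step 8: S(S(add(S(add(add(Z, SSZ), add(SSSZ, Z))), mul(add(Z, Z), add(Z, Z)))))
  step 9: S(S(S(add(add(add(Z, SSZ), add(SSSZ, Z)), mul(add(Z, Z), add(Z, Z))))))
  step 10: S(S(S(add(add(SSZ, add(SSSZ, Z)), mul(add(Z, Z), add(Z, Z))))))
  step 11: S(S(S(add(S(add(SZ, add(SSSZ, Z))), mul(add(Z, Z), add(Z, Z))))))
  step 12: S(S(S(S(add(add(SZ, add(SSSZ, Z)), mul(add(Z, Z), add(Z, Z)))))))
  step 13: S(S(S(S(add(S(add(Z, add(SSSZ, Z))), mul(add(Z, Z), add(Z, Z)))))))
  step 14: S(S(S(S(S(add(add(Z, add(SSSZ, Z)), mul(add(Z, Z), add(Z, Z))))))))
  step 15: S(S(S(S(S(add(add(SSSZ, Z), mul(add(Z, Z), add(Z, Z))))))))
  step 16: S(S(S(S(S(add(S(add(SSZ, Z)), mul(add(Z, Z), add(Z, Z))))))))
  step 17: S(S(S(S(S(S(add(add(SSZ, Z), mul(add(Z, Z), add(Z, Z)))))))))
  step 18: S(S(S(S(S(S(add(S(add(SZ, Z)), mul(add(Z, Z), add(Z, Z)))))))))
  step 19: S(S(S(S(S(S(S(add(add(SZ, Z), mul(add(Z, Z), add(Z, Z))))))))))
  step 20: S(S(S(S(S(S(S(add(S(add(Z, Z)), mul(add(Z, Z), add(Z, Z))))))))))
  step 21: S(S(S(S(S(S(S(S(add(add(Z, Z), mul(add(Z, Z), add(Z, Z)))))))))))
  step 22: S(S(S(S(S(S(S(S(add(Z, mul(add(Z, Z), add(Z, Z)))))))))))
  step 23: S(S(S(S(S(S(S(S(mul(add(Z, Z), add(Z, Z))))))))))
  step 24: S(S(S(S(S(S(S(S(mul(Z, add(Z, Z))))))))))
  step 25: S^8(Z)

Answer: SAME — A ⇓ S^8(Z), B ⇓ S^8(Z)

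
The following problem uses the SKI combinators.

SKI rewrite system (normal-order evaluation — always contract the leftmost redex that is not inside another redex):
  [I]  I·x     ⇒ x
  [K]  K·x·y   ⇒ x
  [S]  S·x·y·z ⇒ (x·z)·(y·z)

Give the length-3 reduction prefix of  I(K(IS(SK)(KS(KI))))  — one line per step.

Answer: after 3 steps: K(S(SK)S)

Working:
  start: I(K(IS(SK)(KS(KI))))
  [1] K(IS(SK)(KS(KI)))
  [2] K(S(SK)(KS(KI)))
  [3] K(S(SK)S)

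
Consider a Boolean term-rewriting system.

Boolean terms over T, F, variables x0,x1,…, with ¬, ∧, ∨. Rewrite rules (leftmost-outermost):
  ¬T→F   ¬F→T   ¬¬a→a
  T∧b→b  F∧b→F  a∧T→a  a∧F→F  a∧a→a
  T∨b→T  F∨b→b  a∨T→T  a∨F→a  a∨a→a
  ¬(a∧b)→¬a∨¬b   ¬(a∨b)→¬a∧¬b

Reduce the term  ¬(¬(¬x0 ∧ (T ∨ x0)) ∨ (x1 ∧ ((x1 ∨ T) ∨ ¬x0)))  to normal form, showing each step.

  start: ¬(¬(¬x0 ∧ (T ∨ x0)) ∨ (x1 ∧ ((x1 ∨ T) ∨ ¬x0)))
  [1] ¬¬(¬x0 ∧ (T ∨ x0)) ∧ ¬(x1 ∧ ((x1 ∨ T) ∨ ¬x0))
  [2] (¬x0 ∧ (T ∨ x0)) ∧ ¬(x1 ∧ ((x1 ∨ T) ∨ ¬x0))
  [3] (¬x0 ∧ T) ∧ ¬(x1 ∧ ((x1 ∨ T) ∨ ¬x0))
  [4] ¬x0 ∧ ¬(x1 ∧ ((x1 ∨ T) ∨ ¬x0))
  [5] ¬x0 ∧ (¬x1 ∨ ¬((x1 ∨ T) ∨ ¬x0))
  [6] ¬x0 ∧ (¬x1 ∨ (¬(x1 ∨ T) ∧ ¬¬x0))
  [7] ¬x0 ∧ (¬x1 ∨ ((¬x1 ∧ ¬T) ∧ ¬¬x0))
  [8] ¬x0 ∧ (¬x1 ∨ ((¬x1 ∧ F) ∧ ¬¬x0))
  [9] ¬x0 ∧ (¬x1 ∨ (F ∧ ¬¬x0))
  [10] ¬x0 ∧ (¬x1 ∨ F)
  [11] ¬x0 ∧ ¬x1

Answer: normal form = ¬x0 ∧ ¬x1  (in 11 steps)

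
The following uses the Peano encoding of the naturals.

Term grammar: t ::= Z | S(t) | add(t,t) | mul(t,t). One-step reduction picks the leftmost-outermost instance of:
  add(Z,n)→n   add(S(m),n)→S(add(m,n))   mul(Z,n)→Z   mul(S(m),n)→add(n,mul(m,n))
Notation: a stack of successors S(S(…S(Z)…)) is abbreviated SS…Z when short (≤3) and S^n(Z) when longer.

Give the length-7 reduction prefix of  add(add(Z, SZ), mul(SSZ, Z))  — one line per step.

  start: add(add(Z, SZ), mul(SSZ, Z))
  →1  add(SZ, mul(SSZ, Z))
  →2  S(add(Z, mul(SSZ, Z)))
  →3  S(mul(SSZ, Z))
  →4  S(add(Z, mul(SZ, Z)))
  →5  S(mul(SZ, Z))
  →6  S(add(Z, mul(Z, Z)))
  →7  S(mul(Z, Z))

Answer: after 7 steps: S(mul(Z, Z))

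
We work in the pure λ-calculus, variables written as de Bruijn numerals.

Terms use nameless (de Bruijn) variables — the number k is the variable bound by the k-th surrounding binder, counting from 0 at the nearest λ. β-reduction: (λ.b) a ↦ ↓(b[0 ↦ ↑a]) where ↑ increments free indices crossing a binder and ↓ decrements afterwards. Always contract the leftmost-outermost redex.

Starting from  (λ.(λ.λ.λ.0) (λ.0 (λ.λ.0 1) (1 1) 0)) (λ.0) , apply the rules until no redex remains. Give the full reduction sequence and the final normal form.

  start: (λ.(λ.λ.λ.0) (λ.0 (λ.λ.0 1) (1 1) 0)) (λ.0)
  [1] (λ.λ.λ.0) (λ.0 (λ.λ.0 1) ((λ.0) (λ.0)) 0)
  [2] λ.λ.0

Answer: normal form = λ.λ.0  (in 2 steps)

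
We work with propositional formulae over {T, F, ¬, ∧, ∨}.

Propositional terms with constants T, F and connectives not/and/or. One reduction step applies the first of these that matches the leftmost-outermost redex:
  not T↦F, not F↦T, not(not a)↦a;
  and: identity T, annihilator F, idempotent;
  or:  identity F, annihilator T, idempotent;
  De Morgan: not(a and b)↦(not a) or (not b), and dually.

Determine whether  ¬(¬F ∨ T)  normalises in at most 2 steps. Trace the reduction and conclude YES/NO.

Answer: NO — after 2 steps the term is F ∧ ¬T, not yet normal

Working:
  start: ¬(¬F ∨ T)
  →1  ¬¬F ∧ ¬T
  →2  F ∧ ¬T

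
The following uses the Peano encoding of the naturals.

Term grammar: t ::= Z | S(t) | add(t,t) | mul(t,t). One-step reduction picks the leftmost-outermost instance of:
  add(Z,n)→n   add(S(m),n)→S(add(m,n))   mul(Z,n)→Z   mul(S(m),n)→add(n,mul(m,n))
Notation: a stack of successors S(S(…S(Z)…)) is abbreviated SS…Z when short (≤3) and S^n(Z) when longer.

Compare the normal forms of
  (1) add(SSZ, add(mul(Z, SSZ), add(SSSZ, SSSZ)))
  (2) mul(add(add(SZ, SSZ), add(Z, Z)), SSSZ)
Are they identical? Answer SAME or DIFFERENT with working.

Term A:
  start: add(SSZ, add(mul(Z, SSZ), add(SSSZ, SSSZ)))
  →1  S(add(SZ, add(mul(Z, SSZ), add(SSSZ, SSSZ))))
  →2  S(S(add(Z, add(mul(Z, SSZ), add(SSSZ, SSSZ)))))
  →3  S(S(add(mul(Z, SSZ), add(SSSZ, SSSZ))))
  →4  S(S(add(Z, add(SSSZ, SSSZ))))
  →5  S(S(add(SSSZ, SSSZ)))
  →6  S(S(S(add(SSZ, SSSZ))))
  →7  S(S(S(S(add(SZ, SSSZ)))))
  →8  S(S(S(S(S(add(Z, SSSZ))))))
  →9  S^8(Z)

Term B:
  start: mul(add(add(SZ, SSZ), add(Z, Z)), SSSZ)
  →1  mul(add(S(add(Z, SSZ)), add(Z, Z)), SSSZ)
  →2  mul(S(add(add(Z, SSZ), add(Z, Z))), SSSZ)
  →3  add(SSSZ, mul(add(add(Z, SSZ), add(Z, Z)), SSSZ))
  →4  S(add(SSZ, mul(add(add(Z, SSZ), add(Z, Z)), SSSZ)))
  →5  S(S(add(SZ, mul(add(add(Z, SSZ), add(Z, Z)), SSSZ))))
  →6  S(S(S(add(Z, mul(add(add(Z, SSZ), add(Z, Z)), SSSZ)))))
  →7  S(S(S(mul(add(add(Z, SSZ), add(Z, Z)), SSSZ))))
  →8  S(S(S(mul(add(SSZ, add(Z, Z)), SSSZ))))
  →9  S(S(S(mul(S(add(SZ, add(Z, Z))), SSSZ))))
  →10  S(S(S(add(SSSZ, mul(add(SZ, add(Z, Z)), SSSZ)))))
  →11  S(S(S(S(add(SSZ, mul(add(SZ, add(Z, Z)), SSSZ))))))
  →12  S(S(S(S(S(add(SZ, mul(add(SZ, add(Z, Z)), SSSZ)))))))
  →13  S(S(S(S(S(S(add(Z, mul(add(SZ, add(Z, Z)), SSSZ))))))))
  →14  S(S(S(S(S(S(mul(add(SZ, add(Z, Z)), SSSZ)))))))
  →15  S(S(S(S(S(S(mul(S(add(Z, add(Z, Z))), SSSZ)))))))
  →16  S(S(S(S(S(S(add(SSSZ, mul(add(Z, add(Z, Z)), SSSZ))))))))
  →17  S(S(S(S(S(S(S(add(SSZ, mul(add(Z, add(Z, Z)), SSSZ)))))))))
  →18  S(S(S(S(S(S(S(S(add(SZ, mul(add(Z, add(Z, Z)), SSSZ))))))))))
  →19  S(S(S(S(S(S(S(S(S(add(Z, mul(add(Z, add(Z, Z)), SSSZ)))))))))))
  →20  S(S(S(S(S(S(S(S(S(mul(add(Z, add(Z, Z)), SSSZ))))))))))
  →21  S(S(S(S(S(S(S(S(S(mul(add(Z, Z), SSSZ))))))))))
  →22  S(S(S(S(S(S(S(S(S(mul(Z, SSSZ))))))))))
  →23  S^9(Z)

Answer: DIFFERENT — A ⇓ S^8(Z), B ⇓ S^9(Z)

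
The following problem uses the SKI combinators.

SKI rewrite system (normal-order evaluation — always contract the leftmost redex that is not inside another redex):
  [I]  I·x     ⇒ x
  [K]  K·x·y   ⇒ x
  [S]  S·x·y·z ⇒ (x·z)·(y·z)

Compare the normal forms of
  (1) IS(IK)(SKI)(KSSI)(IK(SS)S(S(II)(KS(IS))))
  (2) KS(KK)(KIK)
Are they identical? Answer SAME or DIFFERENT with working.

Answer: DIFFERENT — A ⇓ SI(SS(SIS)), B ⇓ SI

Reduction:
Term A:
  start: IS(IK)(SKI)(KSSI)(IK(SS)S(S(II)(KS(IS))))
  step 1: S(IK)(SKI)(KSSI)(IK(SS)S(S(II)(KS(IS))))
  step 2: IK(KSSI)(SKI(KSSI))(IK(SS)S(S(II)(KS(IS))))
  step 3: K(KSSI)(SKI(KSSI))(IK(SS)S(S(II)(KS(IS))))
  step 4: KSSI(IK(SS)S(S(II)(KS(IS))))
  step 5: SI(IK(SS)S(S(II)(KS(IS))))
  step 6: SI(K(SS)S(S(II)(KS(IS))))
  step 7: SI(SS(S(II)(KS(IS))))
  step 8: SI(SS(SI(KS(IS))))
  step 9: SI(SS(SIS))

Term B:
  start: KS(KK)(KIK)
  step 1: S(KIK)
  step 2: SI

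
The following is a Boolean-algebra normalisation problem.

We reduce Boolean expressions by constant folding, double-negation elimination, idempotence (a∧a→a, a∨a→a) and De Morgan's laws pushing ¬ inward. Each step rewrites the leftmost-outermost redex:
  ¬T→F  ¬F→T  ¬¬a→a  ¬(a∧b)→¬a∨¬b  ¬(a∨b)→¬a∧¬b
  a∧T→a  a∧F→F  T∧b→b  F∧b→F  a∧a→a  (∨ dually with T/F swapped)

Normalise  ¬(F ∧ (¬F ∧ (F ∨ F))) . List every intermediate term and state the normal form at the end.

  start: ¬(F ∧ (¬F ∧ (F ∨ F)))
  [1] ¬F ∨ ¬(¬F ∧ (F ∨ F))
  [2] T ∨ ¬(¬F ∧ (F ∨ F))
  [3] T

Answer: normal form = T  (in 3 steps)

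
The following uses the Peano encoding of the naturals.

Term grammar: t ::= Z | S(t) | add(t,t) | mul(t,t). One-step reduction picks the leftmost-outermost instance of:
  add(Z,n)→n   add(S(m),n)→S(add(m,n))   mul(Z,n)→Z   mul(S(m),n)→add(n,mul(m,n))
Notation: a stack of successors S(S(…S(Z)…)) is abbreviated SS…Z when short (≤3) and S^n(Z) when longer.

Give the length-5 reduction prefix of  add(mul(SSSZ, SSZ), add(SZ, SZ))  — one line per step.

Answer: after 5 steps: S(S(add(add(Z, mul(SSZ, SSZ)), add(SZ, SZ))))

Derivation:
  start: add(mul(SSSZ, SSZ), add(SZ, SZ))
  step 1: add(add(SSZ, mul(SSZ, SSZ)), add(SZ, SZ))
  step 2: add(S(add(SZ, mul(SSZ, SSZ))), add(SZ, SZ))
  step 3: S(add(add(SZ, mul(SSZ, SSZ)), add(SZ, SZ)))
  step 4: S(add(S(add(Z, mul(SSZ, SSZ))), add(SZ, SZ)))
  step 5: S(S(add(add(Z, mul(SSZ, SSZ)), add(SZ, SZ))))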